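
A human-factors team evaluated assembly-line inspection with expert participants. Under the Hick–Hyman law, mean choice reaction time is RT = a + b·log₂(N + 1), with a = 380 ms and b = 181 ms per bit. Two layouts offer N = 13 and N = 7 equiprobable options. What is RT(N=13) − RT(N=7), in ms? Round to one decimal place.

RT(13) = 380 + 181·log₂(14) = 380 + 181·3.8074 = 1069.1394 ms.
RT(7) = 380 + 181·log₂(8) = 380 + 181·3.0000 = 923.0000 ms.
Difference = 1069.1394 − 923.0000 = 146.1394 ≈ 146.1 ms.

146.1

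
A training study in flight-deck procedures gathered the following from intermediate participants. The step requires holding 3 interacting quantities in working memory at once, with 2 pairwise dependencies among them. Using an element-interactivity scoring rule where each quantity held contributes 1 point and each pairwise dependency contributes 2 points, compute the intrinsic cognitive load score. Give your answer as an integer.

7

Element contribution: 3 × 1 = 3.
Interaction contribution: 2 × 2 = 4.
Intrinsic load = 3 + 4 = 7.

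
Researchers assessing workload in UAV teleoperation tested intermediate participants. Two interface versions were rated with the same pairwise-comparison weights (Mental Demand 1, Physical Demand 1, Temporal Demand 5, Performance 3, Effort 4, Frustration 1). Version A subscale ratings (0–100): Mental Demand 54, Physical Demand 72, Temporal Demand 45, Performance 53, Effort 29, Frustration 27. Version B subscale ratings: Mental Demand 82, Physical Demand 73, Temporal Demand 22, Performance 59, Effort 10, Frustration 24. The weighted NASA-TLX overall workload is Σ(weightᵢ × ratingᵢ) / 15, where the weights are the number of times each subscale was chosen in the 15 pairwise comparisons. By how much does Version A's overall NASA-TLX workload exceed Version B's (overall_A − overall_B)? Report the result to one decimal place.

Version A weighted sum = 1·54 + 1·72 + 5·45 + 3·53 + 4·29 + 1·27 = 54 + 72 + 225 + 159 + 116 + 27 = 653; overall_A = 653/15 = 43.5333.
Version B weighted sum = 1·82 + 1·73 + 5·22 + 3·59 + 4·10 + 1·24 = 82 + 73 + 110 + 177 + 40 + 24 = 506; overall_B = 506/15 = 33.7333.
Difference = 43.5333 − 33.7333 = 9.8000 ≈ 9.8.

9.8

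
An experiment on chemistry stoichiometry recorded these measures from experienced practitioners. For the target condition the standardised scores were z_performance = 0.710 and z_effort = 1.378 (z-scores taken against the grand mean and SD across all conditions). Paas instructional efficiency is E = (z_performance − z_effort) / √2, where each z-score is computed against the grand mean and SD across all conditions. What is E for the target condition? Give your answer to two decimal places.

-0.47

z_P − z_E = 0.710 − 1.378 = -0.6680.
E = -0.6680 / √2 = -0.6680 / 1.41421 = -0.4723 ≈ -0.47.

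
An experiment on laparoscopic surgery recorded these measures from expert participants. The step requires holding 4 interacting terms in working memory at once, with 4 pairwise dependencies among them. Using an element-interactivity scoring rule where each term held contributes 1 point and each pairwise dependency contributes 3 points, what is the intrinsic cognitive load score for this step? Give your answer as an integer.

16

Element contribution: 4 × 1 = 4.
Interaction contribution: 4 × 3 = 12.
Intrinsic load = 4 + 12 = 16.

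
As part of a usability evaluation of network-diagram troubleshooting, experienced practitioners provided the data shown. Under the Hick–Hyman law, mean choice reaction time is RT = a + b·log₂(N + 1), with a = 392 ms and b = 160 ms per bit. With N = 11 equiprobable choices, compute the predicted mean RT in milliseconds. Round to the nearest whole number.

log₂(11 + 1) = log₂(12) = 3.5850.
RT = 392 + 160 × 3.5850 = 392 + 573.6000 = 965.6000 ms.
≈ 966 ms.

966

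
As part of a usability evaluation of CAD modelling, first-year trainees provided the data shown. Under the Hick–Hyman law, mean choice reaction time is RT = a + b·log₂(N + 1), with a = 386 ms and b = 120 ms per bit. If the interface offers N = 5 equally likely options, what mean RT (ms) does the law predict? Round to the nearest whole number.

696

log₂(5 + 1) = log₂(6) = 2.5850.
RT = 386 + 120 × 2.5850 = 386 + 310.2000 = 696.2000 ms.
≈ 696 ms.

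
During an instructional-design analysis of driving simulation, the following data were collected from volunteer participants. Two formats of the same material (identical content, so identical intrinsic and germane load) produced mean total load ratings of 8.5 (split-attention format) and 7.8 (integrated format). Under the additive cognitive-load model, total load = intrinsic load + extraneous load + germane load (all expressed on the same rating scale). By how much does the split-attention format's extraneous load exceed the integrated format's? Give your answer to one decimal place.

Intrinsic and germane load are equal across formats, so the difference in total load equals the difference in extraneous load.
Extraneous-load difference = 8.5 − 7.8 = 0.7.

0.7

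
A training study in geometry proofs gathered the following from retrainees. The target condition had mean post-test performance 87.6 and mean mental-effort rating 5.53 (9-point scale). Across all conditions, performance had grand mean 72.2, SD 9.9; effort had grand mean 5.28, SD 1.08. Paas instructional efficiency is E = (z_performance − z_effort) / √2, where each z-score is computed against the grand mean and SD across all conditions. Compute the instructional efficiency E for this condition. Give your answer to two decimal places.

z_performance = (87.6 − 72.2) / 9.9 = 15.4000 / 9.9 = 1.5556.
z_effort = (5.53 − 5.28) / 1.08 = 0.2500 / 1.08 = 0.2315.
z_P − z_E = 1.5556 − 0.2315 = 1.3241.
E = 1.3241 / √2 = 1.3241 / 1.41421 = 0.9363 ≈ 0.94.

0.94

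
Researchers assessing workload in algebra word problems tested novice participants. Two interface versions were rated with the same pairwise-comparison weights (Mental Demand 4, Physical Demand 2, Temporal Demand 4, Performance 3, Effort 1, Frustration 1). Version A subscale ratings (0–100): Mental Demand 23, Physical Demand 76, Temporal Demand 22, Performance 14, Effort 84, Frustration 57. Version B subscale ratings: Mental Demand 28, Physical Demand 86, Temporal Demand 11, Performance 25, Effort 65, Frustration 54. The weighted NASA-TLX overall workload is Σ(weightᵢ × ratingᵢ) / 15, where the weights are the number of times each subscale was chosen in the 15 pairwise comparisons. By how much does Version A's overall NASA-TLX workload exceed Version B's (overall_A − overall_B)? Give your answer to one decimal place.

Version A weighted sum = 4·23 + 2·76 + 4·22 + 3·14 + 1·84 + 1·57 = 92 + 152 + 88 + 42 + 84 + 57 = 515; overall_A = 515/15 = 34.3333.
Version B weighted sum = 4·28 + 2·86 + 4·11 + 3·25 + 1·65 + 1·54 = 112 + 172 + 44 + 75 + 65 + 54 = 522; overall_B = 522/15 = 34.8000.
Difference = 34.3333 − 34.8000 = -0.4667 ≈ -0.5.

-0.5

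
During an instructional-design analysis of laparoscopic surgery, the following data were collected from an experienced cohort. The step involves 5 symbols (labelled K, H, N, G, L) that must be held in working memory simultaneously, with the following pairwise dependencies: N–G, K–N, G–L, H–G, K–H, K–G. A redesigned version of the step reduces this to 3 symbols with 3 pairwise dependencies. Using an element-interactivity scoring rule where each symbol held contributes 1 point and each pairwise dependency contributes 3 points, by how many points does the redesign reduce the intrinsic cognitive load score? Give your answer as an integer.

11

Original: 5 × 1 + 6 × 3 = 5 + 18 = 23.
Redesigned: 3 × 1 + 3 × 3 = 3 + 9 = 12.
Reduction = 23 − 12 = 11.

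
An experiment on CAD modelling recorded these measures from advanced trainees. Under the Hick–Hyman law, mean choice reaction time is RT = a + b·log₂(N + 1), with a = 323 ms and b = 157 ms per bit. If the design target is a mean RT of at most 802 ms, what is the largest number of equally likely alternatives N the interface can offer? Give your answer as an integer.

7

Set 323 + 157·log₂(N + 1) ≤ 802.
log₂(N + 1) ≤ (802 − 323) / 157 = 3.0510.
N + 1 ≤ 2^3.0510 = 8.2879.
N ≤ 7.2879, so the largest integer N is 7.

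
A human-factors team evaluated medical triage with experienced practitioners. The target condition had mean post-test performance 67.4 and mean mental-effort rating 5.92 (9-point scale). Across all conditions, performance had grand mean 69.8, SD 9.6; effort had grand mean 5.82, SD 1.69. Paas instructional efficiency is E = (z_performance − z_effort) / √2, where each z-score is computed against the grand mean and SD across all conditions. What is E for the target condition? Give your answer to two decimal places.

-0.22

z_performance = (67.4 − 69.8) / 9.6 = -2.4000 / 9.6 = -0.2500.
z_effort = (5.92 − 5.82) / 1.69 = 0.1000 / 1.69 = 0.0592.
z_P − z_E = -0.2500 − 0.0592 = -0.3092.
E = -0.3092 / √2 = -0.3092 / 1.41421 = -0.2186 ≈ -0.22.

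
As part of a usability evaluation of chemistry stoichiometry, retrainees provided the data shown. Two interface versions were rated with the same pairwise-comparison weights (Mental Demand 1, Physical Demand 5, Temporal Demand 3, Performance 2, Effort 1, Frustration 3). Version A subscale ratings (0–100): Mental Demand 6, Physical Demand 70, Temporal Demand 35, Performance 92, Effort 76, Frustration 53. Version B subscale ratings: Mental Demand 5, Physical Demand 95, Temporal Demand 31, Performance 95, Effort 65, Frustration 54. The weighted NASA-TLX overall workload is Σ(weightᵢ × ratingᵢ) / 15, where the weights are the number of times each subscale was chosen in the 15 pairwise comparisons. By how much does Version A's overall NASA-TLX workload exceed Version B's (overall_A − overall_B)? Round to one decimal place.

Version A weighted sum = 1·6 + 5·70 + 3·35 + 2·92 + 1·76 + 3·53 = 6 + 350 + 105 + 184 + 76 + 159 = 880; overall_A = 880/15 = 58.6667.
Version B weighted sum = 1·5 + 5·95 + 3·31 + 2·95 + 1·65 + 3·54 = 5 + 475 + 93 + 190 + 65 + 162 = 990; overall_B = 990/15 = 66.0000.
Difference = 58.6667 − 66.0000 = -7.3333 ≈ -7.3.

-7.3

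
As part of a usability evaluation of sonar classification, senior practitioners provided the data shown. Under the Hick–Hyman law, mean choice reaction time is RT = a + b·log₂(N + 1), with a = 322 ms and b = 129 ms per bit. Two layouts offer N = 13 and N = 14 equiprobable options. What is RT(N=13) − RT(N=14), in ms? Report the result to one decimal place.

-12.8

RT(13) = 322 + 129·log₂(14) = 322 + 129·3.8074 = 813.1546 ms.
RT(14) = 322 + 129·log₂(15) = 322 + 129·3.9069 = 825.9901 ms.
Difference = 813.1546 − 825.9901 = -12.8355 ≈ -12.8 ms.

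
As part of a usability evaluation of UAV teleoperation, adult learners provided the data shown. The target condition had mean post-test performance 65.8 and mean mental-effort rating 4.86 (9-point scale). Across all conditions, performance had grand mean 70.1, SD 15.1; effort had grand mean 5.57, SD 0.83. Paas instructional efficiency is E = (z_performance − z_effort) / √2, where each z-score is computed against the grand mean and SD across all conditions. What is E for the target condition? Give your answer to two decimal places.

z_performance = (65.8 − 70.1) / 15.1 = -4.3000 / 15.1 = -0.2848.
z_effort = (4.86 − 5.57) / 0.83 = -0.7100 / 0.83 = -0.8554.
z_P − z_E = -0.2848 − (-0.8554) = 0.5706.
E = 0.5706 / √2 = 0.5706 / 1.41421 = 0.4035 ≈ 0.40.

0.40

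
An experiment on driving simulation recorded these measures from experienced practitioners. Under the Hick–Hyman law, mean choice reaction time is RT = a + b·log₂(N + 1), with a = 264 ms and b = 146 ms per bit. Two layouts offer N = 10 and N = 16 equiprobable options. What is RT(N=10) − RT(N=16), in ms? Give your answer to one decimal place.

RT(10) = 264 + 146·log₂(11) = 264 + 146·3.4594 = 769.0724 ms.
RT(16) = 264 + 146·log₂(17) = 264 + 146·4.0875 = 860.7750 ms.
Difference = 769.0724 − 860.7750 = -91.7026 ≈ -91.7 ms.

-91.7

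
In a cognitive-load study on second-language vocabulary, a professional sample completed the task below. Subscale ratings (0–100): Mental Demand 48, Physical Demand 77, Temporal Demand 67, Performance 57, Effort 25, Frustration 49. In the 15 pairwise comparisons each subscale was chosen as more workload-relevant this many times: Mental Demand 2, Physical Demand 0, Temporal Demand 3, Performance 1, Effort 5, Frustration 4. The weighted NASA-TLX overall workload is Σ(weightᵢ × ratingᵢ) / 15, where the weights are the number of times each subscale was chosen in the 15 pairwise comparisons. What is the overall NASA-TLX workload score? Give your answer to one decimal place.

The tallies are the weights (they sum to 15).
Weighted sum = 2·48 + 0·77 + 3·67 + 1·57 + 5·25 + 4·49
            = 96 + 0 + 201 + 57 + 125 + 196 = 675.
Overall workload = 675 / 15 = 45.0000 ≈ 45.0.

45.0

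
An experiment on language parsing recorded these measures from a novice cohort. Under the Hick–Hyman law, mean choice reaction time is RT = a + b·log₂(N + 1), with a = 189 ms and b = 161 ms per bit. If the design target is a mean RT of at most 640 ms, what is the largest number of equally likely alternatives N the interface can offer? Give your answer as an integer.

5

Set 189 + 161·log₂(N + 1) ≤ 640.
log₂(N + 1) ≤ (640 − 189) / 161 = 2.8012.
N + 1 ≤ 2^2.8012 = 6.9702.
N ≤ 5.9702, so the largest integer N is 5.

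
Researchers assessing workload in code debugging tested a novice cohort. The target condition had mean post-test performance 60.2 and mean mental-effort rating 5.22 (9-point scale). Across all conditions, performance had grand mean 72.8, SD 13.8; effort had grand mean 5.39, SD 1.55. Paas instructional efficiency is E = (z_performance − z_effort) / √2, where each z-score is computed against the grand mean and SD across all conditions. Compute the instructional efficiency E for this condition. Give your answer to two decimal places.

-0.57

z_performance = (60.2 − 72.8) / 13.8 = -12.6000 / 13.8 = -0.9130.
z_effort = (5.22 − 5.39) / 1.55 = -0.1700 / 1.55 = -0.1097.
z_P − z_E = -0.9130 − (-0.1097) = -0.8033.
E = -0.8033 / √2 = -0.8033 / 1.41421 = -0.5680 ≈ -0.57.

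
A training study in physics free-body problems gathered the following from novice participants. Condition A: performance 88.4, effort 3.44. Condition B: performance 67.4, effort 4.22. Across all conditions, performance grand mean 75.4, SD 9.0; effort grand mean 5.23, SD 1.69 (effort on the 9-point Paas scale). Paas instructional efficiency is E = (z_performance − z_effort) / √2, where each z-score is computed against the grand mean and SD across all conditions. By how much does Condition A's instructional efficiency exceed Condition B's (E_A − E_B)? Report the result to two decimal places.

1.98

Condition A: z_P = (88.4 − 75.4)/9.0 = 1.4444; z_E = (3.44 − 5.23)/1.69 = -1.0592; E_A = (1.4444 − (-1.0592))/√2 = 1.7703.
Condition B: z_P = (67.4 − 75.4)/9.0 = -0.8889; z_E = (4.22 − 5.23)/1.69 = -0.5976; E_B = (-0.8889 − (-0.5976))/√2 = -0.2060.
E_A − E_B = 1.7703 − (-0.2060) = 1.9763 ≈ 1.98.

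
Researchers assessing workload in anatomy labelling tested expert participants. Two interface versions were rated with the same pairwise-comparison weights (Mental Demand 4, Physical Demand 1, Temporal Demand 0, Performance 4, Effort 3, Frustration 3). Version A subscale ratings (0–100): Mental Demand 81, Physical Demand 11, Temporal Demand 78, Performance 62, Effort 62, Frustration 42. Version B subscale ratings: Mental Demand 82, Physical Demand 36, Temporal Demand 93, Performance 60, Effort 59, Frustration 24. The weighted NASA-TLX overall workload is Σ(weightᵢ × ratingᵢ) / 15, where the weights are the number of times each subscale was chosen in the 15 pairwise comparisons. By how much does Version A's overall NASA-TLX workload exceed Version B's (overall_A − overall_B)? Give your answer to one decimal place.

Version A weighted sum = 4·81 + 1·11 + 0·78 + 4·62 + 3·62 + 3·42 = 324 + 11 + 0 + 248 + 186 + 126 = 895; overall_A = 895/15 = 59.6667.
Version B weighted sum = 4·82 + 1·36 + 0·93 + 4·60 + 3·59 + 3·24 = 328 + 36 + 0 + 240 + 177 + 72 = 853; overall_B = 853/15 = 56.8667.
Difference = 59.6667 − 56.8667 = 2.8000 ≈ 2.8.

2.8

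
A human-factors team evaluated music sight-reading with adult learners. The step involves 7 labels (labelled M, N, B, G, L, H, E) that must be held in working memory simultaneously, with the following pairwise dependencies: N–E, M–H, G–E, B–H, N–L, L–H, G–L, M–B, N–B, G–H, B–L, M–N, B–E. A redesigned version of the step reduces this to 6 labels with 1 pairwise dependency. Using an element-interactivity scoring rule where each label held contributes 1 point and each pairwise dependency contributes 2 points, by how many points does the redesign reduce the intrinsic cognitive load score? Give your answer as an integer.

Original: 7 × 1 + 13 × 2 = 7 + 26 = 33.
Redesigned: 6 × 1 + 1 × 2 = 6 + 2 = 8.
Reduction = 33 − 8 = 25.

25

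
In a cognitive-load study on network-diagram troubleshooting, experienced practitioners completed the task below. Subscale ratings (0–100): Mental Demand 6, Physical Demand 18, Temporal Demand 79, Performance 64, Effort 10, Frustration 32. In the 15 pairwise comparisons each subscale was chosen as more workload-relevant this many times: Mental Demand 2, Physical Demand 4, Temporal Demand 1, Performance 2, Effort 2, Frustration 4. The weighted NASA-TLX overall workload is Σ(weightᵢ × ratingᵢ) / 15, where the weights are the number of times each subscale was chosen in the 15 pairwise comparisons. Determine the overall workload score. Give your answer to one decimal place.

The tallies are the weights (they sum to 15).
Weighted sum = 2·6 + 4·18 + 1·79 + 2·64 + 2·10 + 4·32
            = 12 + 72 + 79 + 128 + 20 + 128 = 439.
Overall workload = 439 / 15 = 29.2667 ≈ 29.3.

29.3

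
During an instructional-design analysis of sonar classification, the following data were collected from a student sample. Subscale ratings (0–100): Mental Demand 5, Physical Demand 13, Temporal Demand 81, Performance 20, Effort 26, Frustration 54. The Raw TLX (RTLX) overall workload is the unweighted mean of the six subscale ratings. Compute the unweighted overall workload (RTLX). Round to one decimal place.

33.2

Sum of ratings = 5 + 13 + 81 + 20 + 26 + 54 = 199.
RTLX = 199 / 6 = 33.1667 ≈ 33.2.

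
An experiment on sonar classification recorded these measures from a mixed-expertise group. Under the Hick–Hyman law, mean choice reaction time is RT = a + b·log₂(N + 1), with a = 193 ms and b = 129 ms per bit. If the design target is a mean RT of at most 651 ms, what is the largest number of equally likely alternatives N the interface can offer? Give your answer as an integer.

Set 193 + 129·log₂(N + 1) ≤ 651.
log₂(N + 1) ≤ (651 − 193) / 129 = 3.5504.
N + 1 ≤ 2^3.5504 = 11.7159.
N ≤ 10.7159, so the largest integer N is 10.

10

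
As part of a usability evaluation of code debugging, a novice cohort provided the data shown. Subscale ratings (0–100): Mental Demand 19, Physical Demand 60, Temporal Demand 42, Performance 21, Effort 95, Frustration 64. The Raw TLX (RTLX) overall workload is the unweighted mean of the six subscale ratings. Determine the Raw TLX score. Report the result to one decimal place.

50.2

Sum of ratings = 19 + 60 + 42 + 21 + 95 + 64 = 301.
RTLX = 301 / 6 = 50.1667 ≈ 50.2.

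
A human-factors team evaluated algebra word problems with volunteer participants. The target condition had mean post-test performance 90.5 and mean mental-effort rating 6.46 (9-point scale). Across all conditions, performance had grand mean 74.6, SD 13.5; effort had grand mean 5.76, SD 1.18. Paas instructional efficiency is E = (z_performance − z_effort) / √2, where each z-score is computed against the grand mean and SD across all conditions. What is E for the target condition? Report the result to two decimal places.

0.41

z_performance = (90.5 − 74.6) / 13.5 = 15.9000 / 13.5 = 1.1778.
z_effort = (6.46 − 5.76) / 1.18 = 0.7000 / 1.18 = 0.5932.
z_P − z_E = 1.1778 − 0.5932 = 0.5846.
E = 0.5846 / √2 = 0.5846 / 1.41421 = 0.4134 ≈ 0.41.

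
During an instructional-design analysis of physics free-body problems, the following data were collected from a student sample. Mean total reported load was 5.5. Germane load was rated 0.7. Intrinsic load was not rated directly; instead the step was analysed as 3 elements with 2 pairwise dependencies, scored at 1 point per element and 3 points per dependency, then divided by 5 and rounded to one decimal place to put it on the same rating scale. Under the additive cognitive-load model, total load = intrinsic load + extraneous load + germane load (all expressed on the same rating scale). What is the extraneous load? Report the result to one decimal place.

3.0

Intrinsic (element-interactivity): (3 × 1 + 2 × 3) / 5 = 9 / 5 = 1.8000 → 1.8.
extraneous load = total − intrinsic − germane
             = 5.5 − 1.8 − 0.7 = 3.0.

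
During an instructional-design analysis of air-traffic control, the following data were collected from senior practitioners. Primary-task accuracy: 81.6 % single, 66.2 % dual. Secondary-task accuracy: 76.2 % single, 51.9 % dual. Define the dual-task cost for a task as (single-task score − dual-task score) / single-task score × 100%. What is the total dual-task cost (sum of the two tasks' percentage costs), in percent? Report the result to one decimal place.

50.8

Primary cost = (81.6 − 66.2) / 81.6 × 100% = 18.8725%.
Secondary cost = (76.2 − 51.9) / 76.2 × 100% = 31.8898%.
Total = 18.8725% + 31.8898% = 50.7623% ≈ 50.8%.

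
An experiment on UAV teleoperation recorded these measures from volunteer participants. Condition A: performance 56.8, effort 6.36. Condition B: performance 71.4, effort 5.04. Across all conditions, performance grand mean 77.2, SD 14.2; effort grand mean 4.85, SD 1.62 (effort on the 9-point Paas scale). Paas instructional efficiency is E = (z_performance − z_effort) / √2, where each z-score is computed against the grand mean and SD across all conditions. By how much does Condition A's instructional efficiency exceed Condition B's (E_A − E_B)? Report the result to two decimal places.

Condition A: z_P = (56.8 − 77.2)/14.2 = -1.4366; z_E = (6.36 − 4.85)/1.62 = 0.9321; E_A = (-1.4366 − 0.9321)/√2 = -1.6749.
Condition B: z_P = (71.4 − 77.2)/14.2 = -0.4085; z_E = (5.04 − 4.85)/1.62 = 0.1173; E_B = (-0.4085 − 0.1173)/√2 = -0.3718.
E_A − E_B = -1.6749 − (-0.3718) = -1.3031 ≈ -1.30.

-1.30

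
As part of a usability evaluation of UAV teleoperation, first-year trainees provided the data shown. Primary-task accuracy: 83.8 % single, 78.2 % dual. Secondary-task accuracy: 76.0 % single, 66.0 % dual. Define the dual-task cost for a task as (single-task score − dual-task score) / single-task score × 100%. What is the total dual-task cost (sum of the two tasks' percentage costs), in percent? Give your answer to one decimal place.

19.8

Primary cost = (83.8 − 78.2) / 83.8 × 100% = 6.6826%.
Secondary cost = (76.0 − 66.0) / 76.0 × 100% = 13.1579%.
Total = 6.6826% + 13.1579% = 19.8405% ≈ 19.8%.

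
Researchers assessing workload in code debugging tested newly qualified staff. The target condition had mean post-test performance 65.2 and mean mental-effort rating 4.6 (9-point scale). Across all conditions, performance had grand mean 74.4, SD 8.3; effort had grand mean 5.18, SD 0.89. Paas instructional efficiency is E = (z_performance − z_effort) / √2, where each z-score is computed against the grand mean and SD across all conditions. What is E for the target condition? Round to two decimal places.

z_performance = (65.2 − 74.4) / 8.3 = -9.2000 / 8.3 = -1.1084.
z_effort = (4.6 − 5.18) / 0.89 = -0.5800 / 0.89 = -0.6517.
z_P − z_E = -1.1084 − (-0.6517) = -0.4567.
E = -0.4567 / √2 = -0.4567 / 1.41421 = -0.3229 ≈ -0.32.

-0.32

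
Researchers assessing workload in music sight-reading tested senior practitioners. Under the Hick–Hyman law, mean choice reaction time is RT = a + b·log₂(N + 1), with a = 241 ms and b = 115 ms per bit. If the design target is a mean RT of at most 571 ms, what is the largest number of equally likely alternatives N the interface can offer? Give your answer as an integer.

6

Set 241 + 115·log₂(N + 1) ≤ 571.
log₂(N + 1) ≤ (571 − 241) / 115 = 2.8696.
N + 1 ≤ 2^2.8696 = 7.3086.
N ≤ 6.3086, so the largest integer N is 6.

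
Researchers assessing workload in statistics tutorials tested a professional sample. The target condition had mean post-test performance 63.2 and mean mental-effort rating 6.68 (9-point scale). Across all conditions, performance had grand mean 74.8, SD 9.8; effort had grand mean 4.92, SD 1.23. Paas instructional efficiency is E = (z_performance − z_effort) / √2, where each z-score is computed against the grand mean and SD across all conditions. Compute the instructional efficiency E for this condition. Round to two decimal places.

z_performance = (63.2 − 74.8) / 9.8 = -11.6000 / 9.8 = -1.1837.
z_effort = (6.68 − 4.92) / 1.23 = 1.7600 / 1.23 = 1.4309.
z_P − z_E = -1.1837 − 1.4309 = -2.6146.
E = -2.6146 / √2 = -2.6146 / 1.41421 = -1.8488 ≈ -1.85.

-1.85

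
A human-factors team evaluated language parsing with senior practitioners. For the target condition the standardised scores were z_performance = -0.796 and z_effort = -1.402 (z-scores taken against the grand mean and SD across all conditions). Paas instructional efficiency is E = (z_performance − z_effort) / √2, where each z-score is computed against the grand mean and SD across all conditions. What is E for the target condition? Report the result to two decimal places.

0.43

z_P − z_E = -0.796 − (-1.402) = 0.6060.
E = 0.6060 / √2 = 0.6060 / 1.41421 = 0.4285 ≈ 0.43.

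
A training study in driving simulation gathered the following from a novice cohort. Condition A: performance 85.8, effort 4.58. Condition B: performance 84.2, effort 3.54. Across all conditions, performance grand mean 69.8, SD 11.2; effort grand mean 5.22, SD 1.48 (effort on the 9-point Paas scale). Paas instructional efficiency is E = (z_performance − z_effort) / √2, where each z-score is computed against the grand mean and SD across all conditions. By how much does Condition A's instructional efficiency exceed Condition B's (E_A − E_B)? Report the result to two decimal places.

Condition A: z_P = (85.8 − 69.8)/11.2 = 1.4286; z_E = (4.58 − 5.22)/1.48 = -0.4324; E_A = (1.4286 − (-0.4324))/√2 = 1.3159.
Condition B: z_P = (84.2 − 69.8)/11.2 = 1.2857; z_E = (3.54 − 5.22)/1.48 = -1.1351; E_B = (1.2857 − (-1.1351))/√2 = 1.7118.
E_A − E_B = 1.3159 − 1.7118 = -0.3959 ≈ -0.40.

-0.40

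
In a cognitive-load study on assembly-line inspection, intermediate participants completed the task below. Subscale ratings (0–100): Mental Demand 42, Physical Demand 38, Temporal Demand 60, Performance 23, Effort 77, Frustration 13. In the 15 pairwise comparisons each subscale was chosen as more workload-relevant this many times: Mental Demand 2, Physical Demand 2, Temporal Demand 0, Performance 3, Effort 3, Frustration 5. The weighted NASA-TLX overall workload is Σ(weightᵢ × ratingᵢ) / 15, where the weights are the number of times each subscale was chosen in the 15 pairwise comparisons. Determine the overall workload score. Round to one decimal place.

35.0

The tallies are the weights (they sum to 15).
Weighted sum = 2·42 + 2·38 + 0·60 + 3·23 + 3·77 + 5·13
            = 84 + 76 + 0 + 69 + 231 + 65 = 525.
Overall workload = 525 / 15 = 35.0000 ≈ 35.0.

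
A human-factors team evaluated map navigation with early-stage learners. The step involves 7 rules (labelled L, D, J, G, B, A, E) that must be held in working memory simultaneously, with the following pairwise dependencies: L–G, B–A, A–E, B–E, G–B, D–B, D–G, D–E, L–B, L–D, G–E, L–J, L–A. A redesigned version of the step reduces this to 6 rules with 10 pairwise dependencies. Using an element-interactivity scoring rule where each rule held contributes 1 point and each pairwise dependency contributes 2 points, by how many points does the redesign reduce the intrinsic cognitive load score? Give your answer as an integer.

7

Original: 7 × 1 + 13 × 2 = 7 + 26 = 33.
Redesigned: 6 × 1 + 10 × 2 = 6 + 20 = 26.
Reduction = 33 − 26 = 7.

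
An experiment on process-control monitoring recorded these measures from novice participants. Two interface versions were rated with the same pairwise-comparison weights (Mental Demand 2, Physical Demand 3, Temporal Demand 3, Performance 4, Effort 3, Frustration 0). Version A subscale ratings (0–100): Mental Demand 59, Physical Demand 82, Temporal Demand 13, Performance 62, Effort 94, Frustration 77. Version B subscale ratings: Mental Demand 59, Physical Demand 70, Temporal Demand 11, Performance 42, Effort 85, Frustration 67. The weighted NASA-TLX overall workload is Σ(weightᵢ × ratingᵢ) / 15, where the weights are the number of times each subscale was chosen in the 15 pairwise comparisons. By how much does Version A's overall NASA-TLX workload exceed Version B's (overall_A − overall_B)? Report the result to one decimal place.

9.9

Version A weighted sum = 2·59 + 3·82 + 3·13 + 4·62 + 3·94 + 0·77 = 118 + 246 + 39 + 248 + 282 + 0 = 933; overall_A = 933/15 = 62.2000.
Version B weighted sum = 2·59 + 3·70 + 3·11 + 4·42 + 3·85 + 0·67 = 118 + 210 + 33 + 168 + 255 + 0 = 784; overall_B = 784/15 = 52.2667.
Difference = 62.2000 − 52.2667 = 9.9333 ≈ 9.9.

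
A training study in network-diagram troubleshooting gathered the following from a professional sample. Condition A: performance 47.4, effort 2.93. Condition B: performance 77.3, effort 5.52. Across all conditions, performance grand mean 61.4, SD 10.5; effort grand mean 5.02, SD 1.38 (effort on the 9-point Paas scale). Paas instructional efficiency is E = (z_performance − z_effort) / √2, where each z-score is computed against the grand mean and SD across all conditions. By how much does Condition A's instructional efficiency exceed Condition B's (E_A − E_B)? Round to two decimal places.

-0.69

Condition A: z_P = (47.4 − 61.4)/10.5 = -1.3333; z_E = (2.93 − 5.02)/1.38 = -1.5145; E_A = (-1.3333 − (-1.5145))/√2 = 0.1281.
Condition B: z_P = (77.3 − 61.4)/10.5 = 1.5143; z_E = (5.52 − 5.02)/1.38 = 0.3623; E_B = (1.5143 − 0.3623)/√2 = 0.8146.
E_A − E_B = 0.1281 − 0.8146 = -0.6865 ≈ -0.69.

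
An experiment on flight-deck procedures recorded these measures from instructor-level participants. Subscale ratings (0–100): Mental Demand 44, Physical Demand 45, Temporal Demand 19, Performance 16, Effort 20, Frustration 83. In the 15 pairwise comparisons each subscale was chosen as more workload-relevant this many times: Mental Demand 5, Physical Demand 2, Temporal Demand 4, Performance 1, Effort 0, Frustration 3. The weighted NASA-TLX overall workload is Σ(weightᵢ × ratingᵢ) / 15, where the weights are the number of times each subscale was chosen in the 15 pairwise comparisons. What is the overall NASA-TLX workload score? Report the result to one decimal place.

The tallies are the weights (they sum to 15).
Weighted sum = 5·44 + 2·45 + 4·19 + 1·16 + 0·20 + 3·83
            = 220 + 90 + 76 + 16 + 0 + 249 = 651.
Overall workload = 651 / 15 = 43.4000 ≈ 43.4.

43.4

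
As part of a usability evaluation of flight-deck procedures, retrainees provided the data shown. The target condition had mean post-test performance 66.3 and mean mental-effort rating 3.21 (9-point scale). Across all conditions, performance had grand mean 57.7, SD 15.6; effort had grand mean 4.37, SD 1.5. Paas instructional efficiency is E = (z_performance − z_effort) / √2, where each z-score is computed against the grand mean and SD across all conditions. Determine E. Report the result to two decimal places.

z_performance = (66.3 − 57.7) / 15.6 = 8.6000 / 15.6 = 0.5513.
z_effort = (3.21 − 4.37) / 1.5 = -1.1600 / 1.5 = -0.7733.
z_P − z_E = 0.5513 − (-0.7733) = 1.3246.
E = 1.3246 / √2 = 1.3246 / 1.41421 = 0.9366 ≈ 0.94.

0.94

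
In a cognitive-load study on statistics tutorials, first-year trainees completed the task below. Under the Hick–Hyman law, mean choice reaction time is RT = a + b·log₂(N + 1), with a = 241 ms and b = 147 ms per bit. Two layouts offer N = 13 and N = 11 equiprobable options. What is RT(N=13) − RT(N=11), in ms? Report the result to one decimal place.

32.7

RT(13) = 241 + 147·log₂(14) = 241 + 147·3.8074 = 800.6878 ms.
RT(11) = 241 + 147·log₂(12) = 241 + 147·3.5850 = 767.9950 ms.
Difference = 800.6878 − 767.9950 = 32.6928 ≈ 32.7 ms.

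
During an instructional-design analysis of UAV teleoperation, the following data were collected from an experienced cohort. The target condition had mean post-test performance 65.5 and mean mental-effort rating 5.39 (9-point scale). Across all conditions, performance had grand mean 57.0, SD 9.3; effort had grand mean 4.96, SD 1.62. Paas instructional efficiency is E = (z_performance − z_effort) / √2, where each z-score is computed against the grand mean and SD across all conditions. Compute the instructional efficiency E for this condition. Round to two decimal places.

0.46

z_performance = (65.5 − 57.0) / 9.3 = 8.5000 / 9.3 = 0.9140.
z_effort = (5.39 − 4.96) / 1.62 = 0.4300 / 1.62 = 0.2654.
z_P − z_E = 0.9140 − 0.2654 = 0.6486.
E = 0.6486 / √2 = 0.6486 / 1.41421 = 0.4586 ≈ 0.46.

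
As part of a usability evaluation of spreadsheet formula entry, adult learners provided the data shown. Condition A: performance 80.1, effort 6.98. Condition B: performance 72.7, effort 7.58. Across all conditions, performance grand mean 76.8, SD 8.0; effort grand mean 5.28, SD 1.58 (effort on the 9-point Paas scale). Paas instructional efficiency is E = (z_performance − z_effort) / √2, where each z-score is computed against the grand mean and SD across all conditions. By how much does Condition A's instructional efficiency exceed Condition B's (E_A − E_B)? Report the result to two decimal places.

0.92

Condition A: z_P = (80.1 − 76.8)/8.0 = 0.4125; z_E = (6.98 − 5.28)/1.58 = 1.0759; E_A = (0.4125 − 1.0759)/√2 = -0.4691.
Condition B: z_P = (72.7 − 76.8)/8.0 = -0.5125; z_E = (7.58 − 5.28)/1.58 = 1.4557; E_B = (-0.5125 − 1.4557)/√2 = -1.3917.
E_A − E_B = -0.4691 − (-1.3917) = 0.9226 ≈ 0.92.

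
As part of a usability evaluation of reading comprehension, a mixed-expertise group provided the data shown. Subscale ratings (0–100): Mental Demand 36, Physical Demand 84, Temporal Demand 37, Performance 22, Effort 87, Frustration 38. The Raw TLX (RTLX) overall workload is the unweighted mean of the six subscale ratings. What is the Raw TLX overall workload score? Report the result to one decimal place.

Sum of ratings = 36 + 84 + 37 + 22 + 87 + 38 = 304.
RTLX = 304 / 6 = 50.6667 ≈ 50.7.

50.7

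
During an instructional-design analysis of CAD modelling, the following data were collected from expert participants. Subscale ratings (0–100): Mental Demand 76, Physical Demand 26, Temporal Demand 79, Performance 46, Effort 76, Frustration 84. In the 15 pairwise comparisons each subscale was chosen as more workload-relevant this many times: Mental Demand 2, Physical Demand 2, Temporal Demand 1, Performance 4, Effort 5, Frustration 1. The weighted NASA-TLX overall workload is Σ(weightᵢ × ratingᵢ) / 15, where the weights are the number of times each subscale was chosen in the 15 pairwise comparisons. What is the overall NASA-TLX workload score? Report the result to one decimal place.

The tallies are the weights (they sum to 15).
Weighted sum = 2·76 + 2·26 + 1·79 + 4·46 + 5·76 + 1·84
            = 152 + 52 + 79 + 184 + 380 + 84 = 931.
Overall workload = 931 / 15 = 62.0667 ≈ 62.1.

62.1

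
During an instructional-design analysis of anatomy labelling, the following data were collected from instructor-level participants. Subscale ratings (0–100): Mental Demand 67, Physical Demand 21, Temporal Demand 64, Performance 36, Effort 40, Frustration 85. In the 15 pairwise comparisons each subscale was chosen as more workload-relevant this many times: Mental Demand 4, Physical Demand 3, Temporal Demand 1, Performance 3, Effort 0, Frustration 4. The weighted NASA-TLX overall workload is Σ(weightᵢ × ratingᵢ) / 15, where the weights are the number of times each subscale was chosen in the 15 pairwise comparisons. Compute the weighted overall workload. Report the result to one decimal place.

The tallies are the weights (they sum to 15).
Weighted sum = 4·67 + 3·21 + 1·64 + 3·36 + 0·40 + 4·85
            = 268 + 63 + 64 + 108 + 0 + 340 = 843.
Overall workload = 843 / 15 = 56.2000 ≈ 56.2.

56.2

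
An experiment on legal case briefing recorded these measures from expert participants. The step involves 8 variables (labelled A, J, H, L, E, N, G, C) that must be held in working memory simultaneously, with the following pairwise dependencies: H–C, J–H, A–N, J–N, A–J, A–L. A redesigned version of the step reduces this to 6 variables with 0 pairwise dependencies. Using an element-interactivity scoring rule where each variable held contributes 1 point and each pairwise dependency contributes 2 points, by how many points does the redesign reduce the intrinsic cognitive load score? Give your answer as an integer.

Original: 8 × 1 + 6 × 2 = 8 + 12 = 20.
Redesigned: 6 × 1 + 0 × 2 = 6 + 0 = 6.
Reduction = 20 − 6 = 14.

14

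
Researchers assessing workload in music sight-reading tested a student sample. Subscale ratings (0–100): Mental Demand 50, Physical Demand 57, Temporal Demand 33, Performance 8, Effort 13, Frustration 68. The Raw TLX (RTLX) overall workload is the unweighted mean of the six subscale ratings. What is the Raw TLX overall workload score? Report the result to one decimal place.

Sum of ratings = 50 + 57 + 33 + 8 + 13 + 68 = 229.
RTLX = 229 / 6 = 38.1667 ≈ 38.2.

38.2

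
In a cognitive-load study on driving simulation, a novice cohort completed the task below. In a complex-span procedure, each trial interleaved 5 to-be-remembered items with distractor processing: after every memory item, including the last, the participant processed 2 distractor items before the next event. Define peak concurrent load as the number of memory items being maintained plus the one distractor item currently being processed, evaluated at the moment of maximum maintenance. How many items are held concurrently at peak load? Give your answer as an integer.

Maintenance is greatest during the distractor(s) after memory item 5: all 5 memory items are being held.
One distractor item is concurrently being processed.
Peak concurrent load = 5 + 1 = 6 items.

6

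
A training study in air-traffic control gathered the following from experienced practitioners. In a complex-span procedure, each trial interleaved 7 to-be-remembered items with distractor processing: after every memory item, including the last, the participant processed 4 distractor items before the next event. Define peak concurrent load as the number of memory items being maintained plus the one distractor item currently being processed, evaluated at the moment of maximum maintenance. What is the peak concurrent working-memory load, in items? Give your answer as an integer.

Maintenance is greatest during the distractor(s) after memory item 7: all 7 memory items are being held.
One distractor item is concurrently being processed.
Peak concurrent load = 7 + 1 = 8 items.

8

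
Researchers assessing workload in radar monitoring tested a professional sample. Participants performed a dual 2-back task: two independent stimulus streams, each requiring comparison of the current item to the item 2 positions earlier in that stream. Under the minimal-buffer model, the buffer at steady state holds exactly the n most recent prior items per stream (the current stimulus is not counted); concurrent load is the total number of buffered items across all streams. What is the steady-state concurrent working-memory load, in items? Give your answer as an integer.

4

Each stream's buffer holds its 2 most recent prior items.
Two independent streams: 2 × 2 = 4 buffered items at steady state.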